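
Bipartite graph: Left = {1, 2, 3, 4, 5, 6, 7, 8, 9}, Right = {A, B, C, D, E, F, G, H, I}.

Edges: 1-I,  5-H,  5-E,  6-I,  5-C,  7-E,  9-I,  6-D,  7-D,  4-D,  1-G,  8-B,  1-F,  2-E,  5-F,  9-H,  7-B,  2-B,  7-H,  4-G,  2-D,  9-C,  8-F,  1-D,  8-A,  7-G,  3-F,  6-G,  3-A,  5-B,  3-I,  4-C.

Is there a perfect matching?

For example, pair 1→D, 2→B, 3→A, 4→G, 5→H, 6→I, 7→E, 8→F, 9→C.
Every left vertex is matched, so this is a perfect matching.

Yes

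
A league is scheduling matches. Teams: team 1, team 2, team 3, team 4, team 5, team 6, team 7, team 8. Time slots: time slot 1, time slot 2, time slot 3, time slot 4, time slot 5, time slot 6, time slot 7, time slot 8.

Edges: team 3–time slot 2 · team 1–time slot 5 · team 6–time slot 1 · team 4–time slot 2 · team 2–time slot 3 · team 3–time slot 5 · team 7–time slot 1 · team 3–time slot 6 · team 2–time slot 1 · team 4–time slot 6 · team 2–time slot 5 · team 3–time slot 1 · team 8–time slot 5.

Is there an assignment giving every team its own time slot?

No

The set {team 1, team 5, team 6, team 7, team 8} has only 2 neighbours ({time slot 1, time slot 5}), so by Hall's theorem at most 5 of the 8 teams can be matched.
Hence no matching covers every team.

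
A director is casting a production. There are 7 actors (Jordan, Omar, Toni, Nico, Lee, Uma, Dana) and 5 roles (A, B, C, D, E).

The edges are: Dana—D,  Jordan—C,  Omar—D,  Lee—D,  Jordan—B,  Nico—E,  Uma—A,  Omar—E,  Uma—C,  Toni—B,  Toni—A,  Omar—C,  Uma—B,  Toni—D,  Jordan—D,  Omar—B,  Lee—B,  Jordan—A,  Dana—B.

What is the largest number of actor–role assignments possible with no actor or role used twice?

For example, pair Jordan→D, Omar→C, Toni→A, Nico→E, Lee→B.
The set {Jordan, Omar, Toni, Nico, Lee, Uma, Dana} has only 5 neighbours ({A, B, C, D, E}), so by Hall's theorem at most 5 of the 7 actors can be matched.

5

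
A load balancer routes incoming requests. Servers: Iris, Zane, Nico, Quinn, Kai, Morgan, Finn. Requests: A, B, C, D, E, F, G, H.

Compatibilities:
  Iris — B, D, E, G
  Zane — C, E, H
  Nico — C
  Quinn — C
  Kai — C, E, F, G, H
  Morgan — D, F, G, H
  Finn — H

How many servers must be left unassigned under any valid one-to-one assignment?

1

One maximum matching: Iris→B, Zane→E, Nico→C, Kai→G, Morgan→F, Finn→H.
The set {Nico, Quinn} has only 1 neighbour ({C}), so by Hall's theorem at most 6 of the 7 servers can be matched.
That matches 6 of the 7, leaving 1 unmatched; no matching can do better.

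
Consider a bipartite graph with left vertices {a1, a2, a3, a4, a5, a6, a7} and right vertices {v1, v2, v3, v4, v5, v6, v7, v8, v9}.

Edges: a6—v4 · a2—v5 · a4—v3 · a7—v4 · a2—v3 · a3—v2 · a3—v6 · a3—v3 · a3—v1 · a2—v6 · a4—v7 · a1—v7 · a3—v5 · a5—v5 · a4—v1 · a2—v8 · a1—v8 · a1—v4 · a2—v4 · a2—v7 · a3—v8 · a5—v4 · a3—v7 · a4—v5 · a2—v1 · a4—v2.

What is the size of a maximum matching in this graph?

For example, pair a1–v7, a2–v8, a3–v2, a4–v3, a5–v5, a6–v4.
The set {a6, a7} has only 1 neighbour ({v4}), so by Hall's theorem at most 6 of the 7 left vertices can be matched.

6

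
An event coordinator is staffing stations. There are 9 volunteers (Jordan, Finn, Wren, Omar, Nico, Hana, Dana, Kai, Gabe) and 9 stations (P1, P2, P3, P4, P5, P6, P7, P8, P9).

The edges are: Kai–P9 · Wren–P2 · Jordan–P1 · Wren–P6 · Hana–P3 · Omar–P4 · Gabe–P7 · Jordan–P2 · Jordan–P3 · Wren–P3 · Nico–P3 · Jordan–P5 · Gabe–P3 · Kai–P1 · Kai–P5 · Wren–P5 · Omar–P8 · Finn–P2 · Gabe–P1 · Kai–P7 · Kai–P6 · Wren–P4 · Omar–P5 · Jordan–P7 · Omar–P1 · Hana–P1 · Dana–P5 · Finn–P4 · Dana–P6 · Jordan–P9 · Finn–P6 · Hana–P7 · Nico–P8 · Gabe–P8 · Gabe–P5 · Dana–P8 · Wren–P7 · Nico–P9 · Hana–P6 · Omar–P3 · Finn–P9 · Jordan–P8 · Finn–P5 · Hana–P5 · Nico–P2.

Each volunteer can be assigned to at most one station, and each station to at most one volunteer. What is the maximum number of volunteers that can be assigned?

For example, pair Jordan–P8, Finn–P2, Wren–P3, Omar–P4, Nico–P9, Hana–P6, Dana–P5, Kai–P7, Gabe–P1.
All 9 volunteers are matched, so no larger matching exists.

9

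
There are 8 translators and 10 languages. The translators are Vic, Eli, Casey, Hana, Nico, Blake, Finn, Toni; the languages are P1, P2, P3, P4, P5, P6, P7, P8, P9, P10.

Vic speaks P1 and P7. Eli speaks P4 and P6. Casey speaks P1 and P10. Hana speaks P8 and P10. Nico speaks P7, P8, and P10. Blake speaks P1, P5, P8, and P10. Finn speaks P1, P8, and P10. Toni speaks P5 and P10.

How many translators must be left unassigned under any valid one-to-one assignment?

2

For example, pair Vic-P1, Eli-P6, Casey-P10, Hana-P8, Nico-P7, Blake-P5.
The set {Vic, Casey, Hana, Nico, Blake, Finn, Toni} has only 5 neighbours ({P1, P10, P5, P7, P8}), so by Hall's theorem at most 6 of the 8 translators can be matched.
That matches 6 of the 8, leaving 2 unmatched; no matching can do better.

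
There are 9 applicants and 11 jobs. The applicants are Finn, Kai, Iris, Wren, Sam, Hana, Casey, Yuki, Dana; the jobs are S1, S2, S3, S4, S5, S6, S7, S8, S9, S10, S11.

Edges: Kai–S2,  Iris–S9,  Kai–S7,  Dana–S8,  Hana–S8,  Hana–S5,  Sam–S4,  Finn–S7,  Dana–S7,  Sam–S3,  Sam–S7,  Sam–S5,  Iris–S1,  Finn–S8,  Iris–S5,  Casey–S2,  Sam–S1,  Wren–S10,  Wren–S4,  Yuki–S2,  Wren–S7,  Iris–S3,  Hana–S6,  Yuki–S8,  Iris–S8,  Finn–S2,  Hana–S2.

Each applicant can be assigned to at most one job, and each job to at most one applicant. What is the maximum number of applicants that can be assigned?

For example, pair Finn→S8, Kai→S7, Iris→S9, Wren→S10, Sam→S3, Hana→S6, Casey→S2.
The set {Finn, Kai, Casey, Yuki, Dana} has only 3 neighbours ({S2, S7, S8}), so by Hall's theorem at most 7 of the 9 applicants can be matched.

7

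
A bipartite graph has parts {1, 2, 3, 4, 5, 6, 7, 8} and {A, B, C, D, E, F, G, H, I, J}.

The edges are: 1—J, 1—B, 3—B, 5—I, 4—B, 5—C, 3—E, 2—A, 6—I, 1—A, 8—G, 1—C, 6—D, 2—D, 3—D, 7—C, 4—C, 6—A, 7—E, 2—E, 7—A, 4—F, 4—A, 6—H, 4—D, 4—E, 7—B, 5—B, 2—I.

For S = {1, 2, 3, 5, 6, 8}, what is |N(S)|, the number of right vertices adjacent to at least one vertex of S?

The union of neighbours of {1, 2, 3, 5, 6, 8} is {A, B, C, D, E, G, H, I, J}, which has 9 elements.
Since |N(S)| = 9 ≥ |S| = 6, Hall's condition holds for this subset.

9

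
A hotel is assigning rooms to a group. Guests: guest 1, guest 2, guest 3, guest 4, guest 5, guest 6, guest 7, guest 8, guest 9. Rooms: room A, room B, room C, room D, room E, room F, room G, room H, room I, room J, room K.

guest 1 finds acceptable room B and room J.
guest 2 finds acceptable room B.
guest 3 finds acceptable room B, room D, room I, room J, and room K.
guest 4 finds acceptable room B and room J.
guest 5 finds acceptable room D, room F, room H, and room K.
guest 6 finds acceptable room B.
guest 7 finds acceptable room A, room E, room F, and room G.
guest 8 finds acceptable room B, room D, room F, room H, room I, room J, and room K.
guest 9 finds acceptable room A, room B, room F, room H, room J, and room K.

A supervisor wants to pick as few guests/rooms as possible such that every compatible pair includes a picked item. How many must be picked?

The 7 edges guest 1–room J, guest 2–room B, guest 3–room D, guest 5–room K, guest 7–room G, guest 8–room I, guest 9–room A form a matching, so any vertex cover needs at least 7 vertices (one per matched edge).
Conversely {guest 3, guest 5, guest 7, guest 8, guest 9, room B, room J} meets every edge and has exactly 7 vertices, so 7 is optimal.

7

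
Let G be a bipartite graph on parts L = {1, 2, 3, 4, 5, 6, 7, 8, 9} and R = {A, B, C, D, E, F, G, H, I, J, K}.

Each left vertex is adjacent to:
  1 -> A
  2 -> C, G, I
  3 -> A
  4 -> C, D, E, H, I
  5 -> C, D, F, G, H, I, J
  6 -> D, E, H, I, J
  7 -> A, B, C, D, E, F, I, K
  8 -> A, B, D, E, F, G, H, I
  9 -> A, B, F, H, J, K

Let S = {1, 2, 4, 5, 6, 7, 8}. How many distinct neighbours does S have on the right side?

The union of neighbours of {1, 2, 4, 5, 6, 7, 8} is {A, B, C, D, E, F, G, H, I, J, K}, which has 11 elements.
Since |N(S)| = 11 ≥ |S| = 7, Hall's condition holds for this subset.

11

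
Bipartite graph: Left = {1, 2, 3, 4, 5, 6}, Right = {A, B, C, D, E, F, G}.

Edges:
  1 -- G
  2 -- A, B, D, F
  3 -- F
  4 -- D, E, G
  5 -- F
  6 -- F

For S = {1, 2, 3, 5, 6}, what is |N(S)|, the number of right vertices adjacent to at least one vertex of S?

5

The union of neighbours of {1, 2, 3, 5, 6} is {A, B, D, F, G}, which has 5 elements.
Since |N(S)| = 5 ≥ |S| = 5, Hall's condition holds for this subset.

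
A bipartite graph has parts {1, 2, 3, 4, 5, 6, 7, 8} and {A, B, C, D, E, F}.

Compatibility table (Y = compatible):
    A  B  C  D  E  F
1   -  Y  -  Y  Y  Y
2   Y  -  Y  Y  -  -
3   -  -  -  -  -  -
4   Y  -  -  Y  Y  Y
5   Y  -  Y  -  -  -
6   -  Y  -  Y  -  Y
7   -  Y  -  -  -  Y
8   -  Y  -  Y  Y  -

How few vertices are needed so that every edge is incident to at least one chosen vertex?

6

A maximum matching has 6 edges (e.g. 1–E, 2–C, 4–D, 5–A, 6–F, 7–B).
By König's theorem the minimum vertex cover has the same size. One such cover is {A, B, C, D, E, F}.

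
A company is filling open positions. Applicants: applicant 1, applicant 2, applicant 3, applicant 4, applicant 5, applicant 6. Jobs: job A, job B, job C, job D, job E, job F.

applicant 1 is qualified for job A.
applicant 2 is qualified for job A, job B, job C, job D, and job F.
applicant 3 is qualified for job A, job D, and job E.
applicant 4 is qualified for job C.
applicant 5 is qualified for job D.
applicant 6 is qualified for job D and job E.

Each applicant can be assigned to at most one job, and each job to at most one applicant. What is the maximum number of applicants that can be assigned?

One maximum matching: applicant 1–job A, applicant 2–job F, applicant 3–job E, applicant 4–job C, applicant 5–job D.
The set {applicant 1, applicant 3, applicant 5, applicant 6} has only 3 neighbours ({job A, job D, job E}), so by Hall's theorem at most 5 of the 6 applicants can be matched.

5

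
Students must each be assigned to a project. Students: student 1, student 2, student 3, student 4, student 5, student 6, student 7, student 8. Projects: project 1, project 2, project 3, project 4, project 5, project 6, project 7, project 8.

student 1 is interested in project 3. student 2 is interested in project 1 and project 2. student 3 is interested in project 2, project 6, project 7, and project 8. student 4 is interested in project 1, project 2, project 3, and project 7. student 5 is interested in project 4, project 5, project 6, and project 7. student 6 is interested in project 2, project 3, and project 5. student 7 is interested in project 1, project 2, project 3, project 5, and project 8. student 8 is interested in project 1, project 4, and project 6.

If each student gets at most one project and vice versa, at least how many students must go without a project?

A valid assignment of size 8: student 1–project 3, student 2–project 2, student 3–project 6, student 4–project 1, student 5–project 7, student 6–project 5, student 7–project 8, student 8–project 4.
All 8 students are matched, so no larger matching exists.
That matches 8 of the 8, leaving 0 unmatched; no matching can do better.

0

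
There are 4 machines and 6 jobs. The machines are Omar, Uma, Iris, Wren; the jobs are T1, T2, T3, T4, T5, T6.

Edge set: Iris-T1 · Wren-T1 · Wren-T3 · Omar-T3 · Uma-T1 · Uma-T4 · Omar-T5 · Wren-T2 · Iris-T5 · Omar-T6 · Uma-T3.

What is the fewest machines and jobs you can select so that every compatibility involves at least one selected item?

The 4 edges Omar–T6, Uma–T4, Iris–T5, Wren–T2 form a matching, so any vertex cover needs at least 4 vertices (one per matched edge).
Conversely {Omar, Uma, Iris, Wren} meets every edge and has exactly 4 vertices, so 4 is optimal.

4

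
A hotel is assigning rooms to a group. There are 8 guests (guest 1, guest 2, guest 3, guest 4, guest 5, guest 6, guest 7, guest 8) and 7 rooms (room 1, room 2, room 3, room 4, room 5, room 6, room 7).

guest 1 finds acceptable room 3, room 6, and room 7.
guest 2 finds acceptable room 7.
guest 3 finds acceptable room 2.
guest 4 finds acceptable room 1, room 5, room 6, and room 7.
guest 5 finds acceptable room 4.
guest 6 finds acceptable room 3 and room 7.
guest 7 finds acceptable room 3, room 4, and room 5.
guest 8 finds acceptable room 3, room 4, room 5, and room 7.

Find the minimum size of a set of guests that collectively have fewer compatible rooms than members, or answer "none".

5

Take S = {guest 2, guest 5, guest 6, guest 7, guest 8}. Its neighbourhood is {room 3, room 4, room 5, room 7}, so |N(S)| = 4 < |S| = 5.
Every subset of size less than 5 has at least as many neighbours as members, so 5 is the minimum.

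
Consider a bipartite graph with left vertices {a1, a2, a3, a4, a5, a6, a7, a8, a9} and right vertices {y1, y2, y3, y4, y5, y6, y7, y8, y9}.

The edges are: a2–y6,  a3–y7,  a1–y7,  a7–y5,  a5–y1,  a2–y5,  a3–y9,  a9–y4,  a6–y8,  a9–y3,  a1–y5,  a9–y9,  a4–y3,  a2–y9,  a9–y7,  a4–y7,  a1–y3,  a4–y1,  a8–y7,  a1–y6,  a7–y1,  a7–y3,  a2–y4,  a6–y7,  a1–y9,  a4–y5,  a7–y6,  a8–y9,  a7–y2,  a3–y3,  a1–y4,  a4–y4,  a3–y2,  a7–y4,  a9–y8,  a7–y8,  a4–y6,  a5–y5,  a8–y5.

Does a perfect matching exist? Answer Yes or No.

For example, pair a1–y9, a2–y4, a3–y2, a4–y3, a5–y1, a6–y8, a7–y6, a8–y5, a9–y7.
Every left vertex is matched, so this is a perfect matching.

Yes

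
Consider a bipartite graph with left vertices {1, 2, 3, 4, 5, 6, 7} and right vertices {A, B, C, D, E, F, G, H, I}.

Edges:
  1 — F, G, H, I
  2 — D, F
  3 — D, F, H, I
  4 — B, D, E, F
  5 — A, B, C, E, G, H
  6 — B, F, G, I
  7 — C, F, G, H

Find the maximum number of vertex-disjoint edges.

One maximum matching: 1–G, 2–D, 3–H, 4–E, 5–A, 6–B, 7–F.
This saturates every left vertex, so 7 is the maximum.

7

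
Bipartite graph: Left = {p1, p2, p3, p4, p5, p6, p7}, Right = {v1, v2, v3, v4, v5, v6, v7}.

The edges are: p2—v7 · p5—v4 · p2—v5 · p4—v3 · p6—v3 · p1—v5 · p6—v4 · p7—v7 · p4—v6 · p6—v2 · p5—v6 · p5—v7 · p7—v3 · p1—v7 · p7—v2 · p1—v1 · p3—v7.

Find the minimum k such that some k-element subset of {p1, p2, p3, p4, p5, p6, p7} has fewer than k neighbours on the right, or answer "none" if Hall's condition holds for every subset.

none

A matching saturating every left vertex exists, for instance p1→v1, p2→v5, p3→v7, p4→v3, p5→v6, p6→v4, p7→v2.
By Hall's marriage theorem, this means |N(S)| ≥ |S| for every subset S, so no violating subset exists.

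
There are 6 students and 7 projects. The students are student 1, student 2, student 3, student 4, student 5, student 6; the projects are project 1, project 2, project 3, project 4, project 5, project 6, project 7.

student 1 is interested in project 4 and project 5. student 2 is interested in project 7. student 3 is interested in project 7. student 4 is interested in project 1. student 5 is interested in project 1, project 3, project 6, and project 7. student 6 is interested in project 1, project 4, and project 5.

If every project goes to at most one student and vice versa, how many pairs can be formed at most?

One maximum matching: student 1→project 5, student 2→project 7, student 4→project 1, student 5→project 3, student 6→project 4.
The set {student 2, student 3} has only 1 neighbour ({project 7}), so by Hall's theorem at most 5 of the 6 students can be matched.

5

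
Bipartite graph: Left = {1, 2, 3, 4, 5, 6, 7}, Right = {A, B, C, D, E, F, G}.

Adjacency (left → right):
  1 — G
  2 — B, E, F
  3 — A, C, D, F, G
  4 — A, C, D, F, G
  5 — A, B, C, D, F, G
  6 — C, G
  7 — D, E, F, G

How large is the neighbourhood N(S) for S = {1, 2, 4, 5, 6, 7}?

7

The union of neighbours of {1, 2, 4, 5, 6, 7} is {A, B, C, D, E, F, G}, which has 7 elements.
Since |N(S)| = 7 ≥ |S| = 6, Hall's condition holds for this subset.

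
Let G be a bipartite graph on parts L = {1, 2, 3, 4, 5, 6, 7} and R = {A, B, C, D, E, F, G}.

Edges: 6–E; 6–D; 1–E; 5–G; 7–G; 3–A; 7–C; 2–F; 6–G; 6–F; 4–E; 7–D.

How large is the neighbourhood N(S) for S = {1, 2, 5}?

3

The union of neighbours of {1, 2, 5} is {E, F, G}, which has 3 elements.
Since |N(S)| = 3 ≥ |S| = 3, Hall's condition holds for this subset.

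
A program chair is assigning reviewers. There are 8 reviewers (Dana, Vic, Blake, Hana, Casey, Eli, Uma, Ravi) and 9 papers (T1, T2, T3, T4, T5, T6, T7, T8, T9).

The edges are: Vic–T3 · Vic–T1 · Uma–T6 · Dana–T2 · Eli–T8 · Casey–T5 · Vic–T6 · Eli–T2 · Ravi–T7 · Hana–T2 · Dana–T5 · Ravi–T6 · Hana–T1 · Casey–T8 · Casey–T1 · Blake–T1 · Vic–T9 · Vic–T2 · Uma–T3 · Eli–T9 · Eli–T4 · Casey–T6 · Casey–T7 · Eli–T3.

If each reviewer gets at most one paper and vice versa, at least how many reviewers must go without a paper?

A valid assignment of size 8: Dana→T5, Vic→T9, Blake→T1, Hana→T2, Casey→T6, Eli→T4, Uma→T3, Ravi→T7.
All 8 reviewers are matched, so no larger matching exists.
That matches 8 of the 8, leaving 0 unmatched; no matching can do better.

0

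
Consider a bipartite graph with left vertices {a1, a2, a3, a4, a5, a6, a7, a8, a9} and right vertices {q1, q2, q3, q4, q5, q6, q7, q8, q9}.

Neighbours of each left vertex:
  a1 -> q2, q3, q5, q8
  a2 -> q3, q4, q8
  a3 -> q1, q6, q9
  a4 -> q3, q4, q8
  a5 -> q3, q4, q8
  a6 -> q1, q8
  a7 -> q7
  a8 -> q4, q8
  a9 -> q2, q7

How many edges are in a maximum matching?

One maximum matching: a1→q5, a2→q3, a3→q6, a4→q4, a5→q8, a6→q1, a7→q7, a9→q2.
The set {a2, a4, a5, a8} has only 3 neighbours ({q3, q4, q8}), so by Hall's theorem at most 8 of the 9 left vertices can be matched.

8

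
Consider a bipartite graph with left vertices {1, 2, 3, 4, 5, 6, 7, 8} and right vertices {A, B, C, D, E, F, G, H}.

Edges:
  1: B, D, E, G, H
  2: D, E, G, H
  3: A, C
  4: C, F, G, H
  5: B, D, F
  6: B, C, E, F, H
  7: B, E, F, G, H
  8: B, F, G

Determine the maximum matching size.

8

One maximum matching: 1-E, 2-D, 3-A, 4-C, 5-F, 6-H, 7-G, 8-B.
All 8 left vertices are matched, so no larger matching exists.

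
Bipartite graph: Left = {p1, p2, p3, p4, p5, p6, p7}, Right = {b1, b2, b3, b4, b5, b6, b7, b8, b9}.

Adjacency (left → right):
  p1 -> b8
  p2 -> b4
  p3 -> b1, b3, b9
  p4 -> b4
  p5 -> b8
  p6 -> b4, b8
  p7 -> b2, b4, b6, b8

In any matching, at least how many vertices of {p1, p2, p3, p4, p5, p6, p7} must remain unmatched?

A valid assignment of size 4: p1–b8, p2–b4, p3–b3, p7–b6.
The set {p1, p2, p4, p5, p6} has only 2 neighbours ({b4, b8}), so by Hall's theorem at most 4 of the 7 left vertices can be matched.
That matches 4 of the 7, leaving 3 unmatched; no matching can do better.

3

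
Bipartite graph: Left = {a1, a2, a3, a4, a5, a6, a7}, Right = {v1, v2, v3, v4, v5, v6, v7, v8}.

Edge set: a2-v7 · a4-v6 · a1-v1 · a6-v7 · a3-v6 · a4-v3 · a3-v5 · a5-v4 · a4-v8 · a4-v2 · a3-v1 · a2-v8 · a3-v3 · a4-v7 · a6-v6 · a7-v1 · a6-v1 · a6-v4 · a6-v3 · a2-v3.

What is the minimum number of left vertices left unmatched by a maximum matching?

1

One maximum matching: a1-v1, a2-v7, a3-v6, a4-v2, a5-v4, a6-v3.
The set {a1, a7} has only 1 neighbour ({v1}), so by Hall's theorem at most 6 of the 7 left vertices can be matched.
That matches 6 of the 7, leaving 1 unmatched; no matching can do better.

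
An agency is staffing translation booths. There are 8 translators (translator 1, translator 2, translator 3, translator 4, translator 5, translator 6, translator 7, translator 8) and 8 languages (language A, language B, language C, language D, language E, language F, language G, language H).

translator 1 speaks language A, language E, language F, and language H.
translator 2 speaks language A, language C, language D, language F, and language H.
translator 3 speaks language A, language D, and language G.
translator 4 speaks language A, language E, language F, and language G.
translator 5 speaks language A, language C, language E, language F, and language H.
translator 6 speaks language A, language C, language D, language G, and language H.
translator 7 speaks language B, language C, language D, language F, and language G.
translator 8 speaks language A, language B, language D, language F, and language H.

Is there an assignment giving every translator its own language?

Yes

One maximum matching: translator 1→language H, translator 2→language D, translator 3→language A, translator 4→language E, translator 5→language C, translator 6→language G, translator 7→language B, translator 8→language F.
Every translator is matched, so this is a perfect matching.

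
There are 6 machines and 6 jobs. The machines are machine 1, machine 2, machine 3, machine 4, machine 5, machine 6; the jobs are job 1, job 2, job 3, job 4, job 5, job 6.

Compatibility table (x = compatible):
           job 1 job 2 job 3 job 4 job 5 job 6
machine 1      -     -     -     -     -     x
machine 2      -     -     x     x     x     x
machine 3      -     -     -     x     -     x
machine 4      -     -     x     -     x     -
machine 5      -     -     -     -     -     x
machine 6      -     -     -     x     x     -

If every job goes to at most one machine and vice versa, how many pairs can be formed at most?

For example, pair machine 1–job 6, machine 2–job 5, machine 3–job 4, machine 4–job 3.
The set {machine 1, machine 2, machine 3, machine 4, machine 5, machine 6} has only 4 neighbours ({job 3, job 4, job 5, job 6}), so by Hall's theorem at most 4 of the 6 machines can be matched.

4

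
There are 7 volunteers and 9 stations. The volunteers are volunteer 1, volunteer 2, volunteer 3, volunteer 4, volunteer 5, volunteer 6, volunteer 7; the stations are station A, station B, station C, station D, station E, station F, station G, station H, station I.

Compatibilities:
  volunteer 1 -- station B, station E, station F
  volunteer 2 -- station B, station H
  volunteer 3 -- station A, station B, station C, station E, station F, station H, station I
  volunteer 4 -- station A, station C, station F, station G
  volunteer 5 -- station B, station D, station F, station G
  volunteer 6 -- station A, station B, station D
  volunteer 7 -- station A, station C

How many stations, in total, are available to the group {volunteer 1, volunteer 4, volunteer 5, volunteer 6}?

The union of neighbours of {volunteer 1, volunteer 4, volunteer 5, volunteer 6} is {station A, station B, station C, station D, station E, station F, station G}, which has 7 elements.
Since |N(S)| = 7 ≥ |S| = 4, Hall's condition holds for this subset.

7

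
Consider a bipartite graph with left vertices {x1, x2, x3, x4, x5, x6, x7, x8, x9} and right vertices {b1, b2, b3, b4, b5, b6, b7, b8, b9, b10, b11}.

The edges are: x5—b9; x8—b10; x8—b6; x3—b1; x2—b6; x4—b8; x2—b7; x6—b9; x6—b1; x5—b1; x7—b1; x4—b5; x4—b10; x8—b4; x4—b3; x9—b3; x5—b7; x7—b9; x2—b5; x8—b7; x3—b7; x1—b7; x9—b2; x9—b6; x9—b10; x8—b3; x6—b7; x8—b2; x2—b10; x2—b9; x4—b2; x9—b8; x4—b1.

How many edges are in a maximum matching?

7

For example, pair x1–b7, x2–b6, x3–b1, x4–b5, x5–b9, x8–b4, x9–b8.
The set {x1, x3, x5, x6, x7} has only 3 neighbours ({b1, b7, b9}), so by Hall's theorem at most 7 of the 9 left vertices can be matched.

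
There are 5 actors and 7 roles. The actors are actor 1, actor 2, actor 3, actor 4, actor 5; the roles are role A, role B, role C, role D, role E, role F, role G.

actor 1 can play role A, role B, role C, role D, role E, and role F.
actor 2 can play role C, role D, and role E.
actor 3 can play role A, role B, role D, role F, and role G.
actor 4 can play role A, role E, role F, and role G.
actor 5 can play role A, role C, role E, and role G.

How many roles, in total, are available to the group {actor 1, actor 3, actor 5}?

The union of neighbours of {actor 1, actor 3, actor 5} is {role A, role B, role C, role D, role E, role F, role G}, which has 7 elements.
Since |N(S)| = 7 ≥ |S| = 3, Hall's condition holds for this subset.

7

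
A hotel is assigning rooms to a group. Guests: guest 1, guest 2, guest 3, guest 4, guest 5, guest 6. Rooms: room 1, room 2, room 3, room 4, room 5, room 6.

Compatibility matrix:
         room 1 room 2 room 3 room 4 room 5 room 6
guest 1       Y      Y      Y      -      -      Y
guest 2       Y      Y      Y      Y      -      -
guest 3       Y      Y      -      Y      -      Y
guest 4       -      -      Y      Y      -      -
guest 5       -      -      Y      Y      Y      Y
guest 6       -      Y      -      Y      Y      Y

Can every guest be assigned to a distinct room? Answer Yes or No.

One maximum matching: guest 1–room 6, guest 2–room 1, guest 3–room 2, guest 4–room 4, guest 5–room 3, guest 6–room 5.
Every guest is matched, so this is a perfect matching.

Yes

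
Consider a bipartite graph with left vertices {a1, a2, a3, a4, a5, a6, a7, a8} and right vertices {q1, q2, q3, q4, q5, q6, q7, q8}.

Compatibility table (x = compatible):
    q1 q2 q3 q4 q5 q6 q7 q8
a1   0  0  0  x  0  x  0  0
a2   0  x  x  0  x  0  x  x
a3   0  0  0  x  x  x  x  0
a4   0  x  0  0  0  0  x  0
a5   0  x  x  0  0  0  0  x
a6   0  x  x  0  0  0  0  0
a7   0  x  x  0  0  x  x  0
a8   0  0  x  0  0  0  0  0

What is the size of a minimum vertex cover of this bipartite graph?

7

The 7 edges a1–q4, a2–q5, a3–q7, a4–q2, a5–q8, a6–q3, a7–q6 form a matching, so any vertex cover needs at least 7 vertices (one per matched edge).
Conversely {q2, q3, q4, q5, q6, q7, q8} meets every edge and has exactly 7 vertices, so 7 is optimal.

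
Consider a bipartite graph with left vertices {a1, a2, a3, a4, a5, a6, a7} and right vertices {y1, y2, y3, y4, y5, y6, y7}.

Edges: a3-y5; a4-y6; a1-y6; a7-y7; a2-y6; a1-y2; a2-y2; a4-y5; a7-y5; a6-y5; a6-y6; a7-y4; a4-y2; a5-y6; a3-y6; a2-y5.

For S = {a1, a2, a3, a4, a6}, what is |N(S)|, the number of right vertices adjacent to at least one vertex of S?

The union of neighbours of {a1, a2, a3, a4, a6} is {y2, y5, y6}, which has 3 elements.
Since |N(S)| = 3 < |S| = 5, Hall's condition fails for this subset.

3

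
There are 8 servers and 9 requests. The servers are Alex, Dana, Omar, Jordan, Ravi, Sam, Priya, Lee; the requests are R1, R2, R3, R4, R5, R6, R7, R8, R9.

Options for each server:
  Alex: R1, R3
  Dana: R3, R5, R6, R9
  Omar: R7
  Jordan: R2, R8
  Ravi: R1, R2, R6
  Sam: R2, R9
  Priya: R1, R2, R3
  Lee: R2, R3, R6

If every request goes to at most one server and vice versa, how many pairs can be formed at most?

For example, pair Alex→R1, Dana→R5, Omar→R7, Jordan→R8, Ravi→R6, Sam→R9, Priya→R2, Lee→R3.
All 8 servers are matched, so no larger matching exists.

8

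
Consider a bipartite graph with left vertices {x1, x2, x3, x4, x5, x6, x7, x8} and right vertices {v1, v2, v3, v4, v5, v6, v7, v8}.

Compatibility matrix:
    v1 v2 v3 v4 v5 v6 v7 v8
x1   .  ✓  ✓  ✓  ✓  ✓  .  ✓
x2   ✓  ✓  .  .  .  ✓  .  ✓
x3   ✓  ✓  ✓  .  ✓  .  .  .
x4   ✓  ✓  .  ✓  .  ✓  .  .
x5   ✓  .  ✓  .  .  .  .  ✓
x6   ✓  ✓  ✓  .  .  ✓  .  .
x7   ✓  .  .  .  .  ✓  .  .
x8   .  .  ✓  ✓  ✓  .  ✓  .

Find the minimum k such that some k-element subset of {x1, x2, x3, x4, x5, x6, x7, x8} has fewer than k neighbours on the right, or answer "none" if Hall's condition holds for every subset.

A matching saturating every left vertex exists, for instance x1→v5, x2→v2, x3→v3, x4→v4, x5→v8, x6→v1, x7→v6, x8→v7.
By Hall's marriage theorem, this means |N(S)| ≥ |S| for every subset S, so no violating subset exists.

none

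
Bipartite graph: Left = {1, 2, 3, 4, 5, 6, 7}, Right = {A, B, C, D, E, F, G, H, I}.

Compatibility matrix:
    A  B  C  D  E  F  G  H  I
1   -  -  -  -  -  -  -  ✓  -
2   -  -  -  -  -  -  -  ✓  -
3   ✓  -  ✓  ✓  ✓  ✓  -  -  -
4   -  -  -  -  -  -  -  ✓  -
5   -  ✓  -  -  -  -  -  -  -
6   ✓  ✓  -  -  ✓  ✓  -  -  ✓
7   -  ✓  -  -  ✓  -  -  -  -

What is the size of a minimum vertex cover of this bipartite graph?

5

A maximum matching has 5 edges (e.g. 1–H, 3–A, 5–B, 6–F, 7–E).
By König's theorem the minimum vertex cover has the same size. One such cover is {3, 5, 6, 7, H}.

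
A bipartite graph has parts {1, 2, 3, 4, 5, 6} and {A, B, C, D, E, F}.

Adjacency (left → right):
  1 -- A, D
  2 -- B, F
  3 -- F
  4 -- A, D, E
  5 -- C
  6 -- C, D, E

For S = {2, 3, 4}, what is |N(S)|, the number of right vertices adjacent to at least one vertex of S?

The union of neighbours of {2, 3, 4} is {A, B, D, E, F}, which has 5 elements.
Since |N(S)| = 5 ≥ |S| = 3, Hall's condition holds for this subset.

5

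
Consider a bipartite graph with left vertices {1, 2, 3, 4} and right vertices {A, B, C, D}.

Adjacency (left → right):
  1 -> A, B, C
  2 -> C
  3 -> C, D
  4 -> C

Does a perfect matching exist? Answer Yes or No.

The set {2, 4} has only 1 neighbour ({C}), so by Hall's theorem at most 3 of the 4 left vertices can be matched.
Hence no matching covers every left vertex.

No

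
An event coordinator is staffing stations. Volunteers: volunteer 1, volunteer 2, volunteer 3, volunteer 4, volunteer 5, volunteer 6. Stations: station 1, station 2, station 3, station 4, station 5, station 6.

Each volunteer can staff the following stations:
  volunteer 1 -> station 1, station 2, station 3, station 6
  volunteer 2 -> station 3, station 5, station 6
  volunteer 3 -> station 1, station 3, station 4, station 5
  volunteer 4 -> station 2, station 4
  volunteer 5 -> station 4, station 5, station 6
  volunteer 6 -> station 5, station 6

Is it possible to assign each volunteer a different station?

Yes

A valid assignment of size 6: volunteer 1–station 1, volunteer 2–station 6, volunteer 3–station 3, volunteer 4–station 2, volunteer 5–station 4, volunteer 6–station 5.
Every volunteer is matched, so this is a perfect matching.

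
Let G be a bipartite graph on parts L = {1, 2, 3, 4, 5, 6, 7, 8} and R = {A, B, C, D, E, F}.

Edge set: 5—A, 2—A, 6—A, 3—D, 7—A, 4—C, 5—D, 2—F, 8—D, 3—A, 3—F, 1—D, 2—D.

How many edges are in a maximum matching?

A valid assignment of size 4: 1–D, 2–A, 3–F, 4–C.
The set {1, 2, 3, 5, 6, 7, 8} has only 3 neighbours ({A, D, F}), so by Hall's theorem at most 4 of the 8 left vertices can be matched.

4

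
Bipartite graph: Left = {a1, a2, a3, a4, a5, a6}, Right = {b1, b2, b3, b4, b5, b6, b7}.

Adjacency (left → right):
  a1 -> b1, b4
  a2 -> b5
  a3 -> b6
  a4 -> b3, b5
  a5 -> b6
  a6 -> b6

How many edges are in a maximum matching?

4

For example, pair a1→b4, a2→b5, a3→b6, a4→b3.
The set {a3, a5, a6} has only 1 neighbour ({b6}), so by Hall's theorem at most 4 of the 6 left vertices can be matched.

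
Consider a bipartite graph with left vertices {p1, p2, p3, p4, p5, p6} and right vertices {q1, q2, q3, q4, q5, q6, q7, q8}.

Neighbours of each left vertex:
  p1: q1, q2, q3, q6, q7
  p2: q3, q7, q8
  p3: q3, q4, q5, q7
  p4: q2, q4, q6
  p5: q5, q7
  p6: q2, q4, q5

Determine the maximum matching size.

6

A valid assignment of size 6: p1-q7, p2-q8, p3-q4, p4-q6, p5-q5, p6-q2.
This saturates every left vertex, so 6 is the maximum.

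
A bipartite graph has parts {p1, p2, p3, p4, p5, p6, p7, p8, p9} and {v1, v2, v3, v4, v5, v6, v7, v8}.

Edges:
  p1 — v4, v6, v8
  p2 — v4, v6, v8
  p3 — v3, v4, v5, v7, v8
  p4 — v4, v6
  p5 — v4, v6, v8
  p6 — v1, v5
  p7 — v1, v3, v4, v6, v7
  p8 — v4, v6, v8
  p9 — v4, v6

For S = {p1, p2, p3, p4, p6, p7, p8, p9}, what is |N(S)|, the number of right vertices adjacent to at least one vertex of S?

7

The union of neighbours of {p1, p2, p3, p4, p6, p7, p8, p9} is {v1, v3, v4, v5, v6, v7, v8}, which has 7 elements.
Since |N(S)| = 7 < |S| = 8, Hall's condition fails for this subset.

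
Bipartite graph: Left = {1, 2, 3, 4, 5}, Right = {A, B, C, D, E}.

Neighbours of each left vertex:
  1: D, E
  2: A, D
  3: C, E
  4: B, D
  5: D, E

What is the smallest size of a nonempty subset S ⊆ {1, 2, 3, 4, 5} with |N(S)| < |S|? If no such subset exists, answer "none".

none

A matching saturating every left vertex exists, for instance 1→D, 2→A, 3→C, 4→B, 5→E.
By Hall's marriage theorem, this means |N(S)| ≥ |S| for every subset S, so no violating subset exists.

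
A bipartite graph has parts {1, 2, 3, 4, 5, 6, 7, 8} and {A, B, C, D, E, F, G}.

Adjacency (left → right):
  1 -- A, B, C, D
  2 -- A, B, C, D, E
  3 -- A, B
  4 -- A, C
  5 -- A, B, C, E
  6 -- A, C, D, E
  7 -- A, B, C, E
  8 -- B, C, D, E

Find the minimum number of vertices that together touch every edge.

5

The 5 edges 1–D, 2–E, 3–A, 4–C, 5–B form a matching, so any vertex cover needs at least 5 vertices (one per matched edge).
Conversely {A, B, C, D, E} meets every edge and has exactly 5 vertices, so 5 is optimal.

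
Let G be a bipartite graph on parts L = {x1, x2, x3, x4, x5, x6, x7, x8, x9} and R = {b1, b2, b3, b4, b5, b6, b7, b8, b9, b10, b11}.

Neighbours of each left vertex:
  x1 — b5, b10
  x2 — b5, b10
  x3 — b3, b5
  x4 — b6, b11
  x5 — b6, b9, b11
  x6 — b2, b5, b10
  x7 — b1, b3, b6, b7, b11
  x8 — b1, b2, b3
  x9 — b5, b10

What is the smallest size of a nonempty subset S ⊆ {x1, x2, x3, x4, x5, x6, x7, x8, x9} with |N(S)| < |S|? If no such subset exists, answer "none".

3

Take S = {x1, x2, x9}. Its neighbourhood is {b5, b10}, so |N(S)| = 2 < |S| = 3.
Every subset of size less than 3 has at least as many neighbours as members, so 3 is the minimum.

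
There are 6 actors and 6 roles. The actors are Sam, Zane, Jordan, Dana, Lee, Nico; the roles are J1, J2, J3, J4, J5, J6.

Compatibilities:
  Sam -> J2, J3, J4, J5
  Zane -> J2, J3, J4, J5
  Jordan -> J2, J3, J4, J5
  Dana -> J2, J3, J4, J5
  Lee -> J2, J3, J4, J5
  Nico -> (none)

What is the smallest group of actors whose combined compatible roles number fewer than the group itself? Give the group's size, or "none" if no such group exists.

Take S = {Nico}. Its neighbourhood is {}, so |N(S)| = 0 < |S| = 1.

1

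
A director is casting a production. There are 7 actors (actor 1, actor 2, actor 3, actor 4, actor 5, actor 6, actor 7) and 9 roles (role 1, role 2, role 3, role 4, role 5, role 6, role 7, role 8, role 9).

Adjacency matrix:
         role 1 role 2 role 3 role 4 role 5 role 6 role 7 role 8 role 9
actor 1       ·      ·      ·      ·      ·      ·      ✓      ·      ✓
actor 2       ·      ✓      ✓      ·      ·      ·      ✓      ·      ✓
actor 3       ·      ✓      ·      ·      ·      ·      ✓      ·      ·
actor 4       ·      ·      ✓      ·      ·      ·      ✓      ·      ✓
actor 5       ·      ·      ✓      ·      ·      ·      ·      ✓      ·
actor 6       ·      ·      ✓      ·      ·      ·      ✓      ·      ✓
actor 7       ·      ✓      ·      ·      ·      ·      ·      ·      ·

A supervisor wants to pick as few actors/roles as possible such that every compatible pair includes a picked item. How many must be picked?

5

{actor 5, role 2, role 3, role 7, role 9} is a vertex cover of size 5: every edge has an endpoint in this set.
No smaller cover exists because actor 1–role 9, actor 2–role 2, actor 3–role 7, actor 4–role 3, actor 5–role 8 is a matching of size 5, and a cover must include an endpoint of each of these disjoint edges (König's theorem).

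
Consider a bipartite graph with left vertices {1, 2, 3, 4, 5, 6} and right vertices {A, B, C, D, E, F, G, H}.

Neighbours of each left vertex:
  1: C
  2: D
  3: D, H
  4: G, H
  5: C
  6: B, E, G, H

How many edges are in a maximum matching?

5

For example, pair 1-C, 2-D, 3-H, 4-G, 6-B.
The set {1, 5} has only 1 neighbour ({C}), so by Hall's theorem at most 5 of the 6 left vertices can be matched.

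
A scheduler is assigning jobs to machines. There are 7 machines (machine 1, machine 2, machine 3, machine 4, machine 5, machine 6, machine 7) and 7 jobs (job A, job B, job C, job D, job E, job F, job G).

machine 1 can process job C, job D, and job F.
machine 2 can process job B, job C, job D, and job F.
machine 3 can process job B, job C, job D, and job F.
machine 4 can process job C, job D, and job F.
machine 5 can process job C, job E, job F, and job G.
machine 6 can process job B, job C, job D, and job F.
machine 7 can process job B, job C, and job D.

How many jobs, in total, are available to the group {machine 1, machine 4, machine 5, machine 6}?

The union of neighbours of {machine 1, machine 4, machine 5, machine 6} is {job B, job C, job D, job E, job F, job G}, which has 6 elements.
Since |N(S)| = 6 ≥ |S| = 4, Hall's condition holds for this subset.

6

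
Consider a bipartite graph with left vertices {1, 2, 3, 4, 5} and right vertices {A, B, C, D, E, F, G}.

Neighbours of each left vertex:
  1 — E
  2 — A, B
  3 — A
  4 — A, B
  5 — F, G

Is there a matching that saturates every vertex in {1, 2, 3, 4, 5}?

The set {2, 3, 4} has only 2 neighbours ({A, B}), so by Hall's theorem at most 4 of the 5 left vertices can be matched.
Hence no matching covers every left vertex.

No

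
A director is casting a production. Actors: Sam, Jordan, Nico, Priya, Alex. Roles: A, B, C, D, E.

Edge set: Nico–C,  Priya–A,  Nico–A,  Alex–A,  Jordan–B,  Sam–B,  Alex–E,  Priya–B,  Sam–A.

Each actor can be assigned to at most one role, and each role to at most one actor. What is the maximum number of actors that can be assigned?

For example, pair Sam→A, Jordan→B, Nico→C, Alex→E.
The set {Sam, Jordan, Priya} has only 2 neighbours ({A, B}), so by Hall's theorem at most 4 of the 5 actors can be matched.

4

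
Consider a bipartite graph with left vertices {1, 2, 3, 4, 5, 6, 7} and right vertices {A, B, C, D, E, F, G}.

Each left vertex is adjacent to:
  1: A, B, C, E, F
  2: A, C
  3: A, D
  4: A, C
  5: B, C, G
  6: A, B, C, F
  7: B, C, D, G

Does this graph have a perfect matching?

For example, pair 1-E, 2-A, 3-D, 4-C, 5-G, 6-F, 7-B.
All 7 left vertices are covered.

Yes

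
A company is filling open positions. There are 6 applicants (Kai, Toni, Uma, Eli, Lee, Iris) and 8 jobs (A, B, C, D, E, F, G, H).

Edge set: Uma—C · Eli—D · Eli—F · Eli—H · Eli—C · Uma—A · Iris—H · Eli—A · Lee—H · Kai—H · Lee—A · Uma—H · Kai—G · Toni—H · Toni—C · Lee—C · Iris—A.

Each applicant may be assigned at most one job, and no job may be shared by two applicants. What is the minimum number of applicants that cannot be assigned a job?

1

One maximum matching: Kai–G, Toni–H, Uma–A, Eli–F, Lee–C.
The set {Toni, Uma, Lee, Iris} has only 3 neighbours ({A, C, H}), so by Hall's theorem at most 5 of the 6 applicants can be matched.
That matches 5 of the 6, leaving 1 unmatched; no matching can do better.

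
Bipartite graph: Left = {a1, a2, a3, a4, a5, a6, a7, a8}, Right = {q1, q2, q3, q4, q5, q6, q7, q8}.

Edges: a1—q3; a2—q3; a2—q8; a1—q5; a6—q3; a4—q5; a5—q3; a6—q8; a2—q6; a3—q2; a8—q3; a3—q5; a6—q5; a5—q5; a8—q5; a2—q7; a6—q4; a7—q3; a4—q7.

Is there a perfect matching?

The set {a1, a5, a7, a8} has only 2 neighbours ({q3, q5}), so by Hall's theorem at most 6 of the 8 left vertices can be matched.
Hence no matching covers every left vertex.

No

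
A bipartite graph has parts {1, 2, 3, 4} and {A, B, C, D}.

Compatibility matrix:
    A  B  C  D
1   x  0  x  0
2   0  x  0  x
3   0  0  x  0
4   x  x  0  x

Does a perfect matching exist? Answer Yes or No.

One maximum matching: 1→A, 2→D, 3→C, 4→B.
Every left vertex is matched, so this is a perfect matching.

Yes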